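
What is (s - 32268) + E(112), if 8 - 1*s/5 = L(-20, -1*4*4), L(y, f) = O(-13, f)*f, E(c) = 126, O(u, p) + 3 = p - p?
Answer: -32342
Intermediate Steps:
O(u, p) = -3 (O(u, p) = -3 + (p - p) = -3 + 0 = -3)
L(y, f) = -3*f
s = -200 (s = 40 - (-15)*-1*4*4 = 40 - (-15)*(-4*4) = 40 - (-15)*(-16) = 40 - 5*48 = 40 - 240 = -200)
(s - 32268) + E(112) = (-200 - 32268) + 126 = -32468 + 126 = -32342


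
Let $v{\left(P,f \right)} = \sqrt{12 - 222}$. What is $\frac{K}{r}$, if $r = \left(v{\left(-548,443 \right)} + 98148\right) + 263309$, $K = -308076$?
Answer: $- \frac{111356226732}{130651163059} + \frac{308076 i \sqrt{210}}{130651163059} \approx -0.85232 + 3.4171 \cdot 10^{-5} i$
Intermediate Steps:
$v{\left(P,f \right)} = i \sqrt{210}$ ($v{\left(P,f \right)} = \sqrt{-210} = i \sqrt{210}$)
$r = 361457 + i \sqrt{210}$ ($r = \left(i \sqrt{210} + 98148\right) + 263309 = \left(98148 + i \sqrt{210}\right) + 263309 = 361457 + i \sqrt{210} \approx 3.6146 \cdot 10^{5} + 14.491 i$)
$\frac{K}{r} = - \frac{308076}{361457 + i \sqrt{210}}$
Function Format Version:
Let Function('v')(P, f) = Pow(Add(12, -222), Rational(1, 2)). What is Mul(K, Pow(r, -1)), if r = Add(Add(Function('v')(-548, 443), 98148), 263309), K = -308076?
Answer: Add(Rational(-111356226732, 130651163059), Mul(Rational(308076, 130651163059), I, Pow(210, Rational(1, 2)))) ≈ Add(-0.85232, Mul(3.4171e-5, I))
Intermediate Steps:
Function('v')(P, f) = Mul(I, Pow(210, Rational(1, 2))) (Function('v')(P, f) = Pow(-210, Rational(1, 2)) = Mul(I, Pow(210, Rational(1, 2))))
r = Add(361457, Mul(I, Pow(210, Rational(1, 2)))) (r = Add(Add(Mul(I, Pow(210, Rational(1, 2))), 98148), 263309) = Add(Add(98148, Mul(I, Pow(210, Rational(1, 2)))), 263309) = Add(361457, Mul(I, Pow(210, Rational(1, 2)))) ≈ Add(3.6146e+5, Mul(14.491, I)))
Mul(K, Pow(r, -1)) = Mul(-308076, Pow(Add(361457, Mul(I, Pow(210, Rational(1, 2)))), -1))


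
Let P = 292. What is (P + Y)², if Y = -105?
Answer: 34969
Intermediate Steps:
(P + Y)² = (292 - 105)² = 187² = 34969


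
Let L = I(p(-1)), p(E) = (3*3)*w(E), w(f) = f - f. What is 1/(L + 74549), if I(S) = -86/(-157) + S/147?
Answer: 157/11704279 ≈ 1.3414e-5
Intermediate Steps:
w(f) = 0
p(E) = 0 (p(E) = (3*3)*0 = 9*0 = 0)
I(S) = 86/157 + S/147 (I(S) = -86*(-1/157) + S*(1/147) = 86/157 + S/147)
L = 86/157 (L = 86/157 + (1/147)*0 = 86/157 + 0 = 86/157 ≈ 0.54777)
1/(L + 74549) = 1/(86/157 + 74549) = 1/(11704279/157) = 157/11704279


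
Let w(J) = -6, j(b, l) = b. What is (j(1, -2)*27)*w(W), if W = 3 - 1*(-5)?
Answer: -162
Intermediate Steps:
W = 8 (W = 3 + 5 = 8)
(j(1, -2)*27)*w(W) = (1*27)*(-6) = 27*(-6) = -162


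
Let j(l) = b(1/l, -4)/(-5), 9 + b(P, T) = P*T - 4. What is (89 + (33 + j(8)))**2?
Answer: 1555009/100 ≈ 15550.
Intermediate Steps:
b(P, T) = -13 + P*T (b(P, T) = -9 + (P*T - 4) = -9 + (-4 + P*T) = -13 + P*T)
j(l) = 13/5 + 4/(5*l) (j(l) = (-13 - 4/l)/(-5) = (-13 - 4/l)*(-1/5) = 13/5 + 4/(5*l))
(89 + (33 + j(8)))**2 = (89 + (33 + (1/5)*(4 + 13*8)/8))**2 = (89 + (33 + (1/5)*(1/8)*(4 + 104)))**2 = (89 + (33 + (1/5)*(1/8)*108))**2 = (89 + (33 + 27/10))**2 = (89 + 357/10)**2 = (1247/10)**2 = 1555009/100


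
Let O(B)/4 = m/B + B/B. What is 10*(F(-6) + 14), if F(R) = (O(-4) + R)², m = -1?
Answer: 150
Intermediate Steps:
O(B) = 4 - 4/B (O(B) = 4*(-1/B + B/B) = 4*(-1/B + 1) = 4*(1 - 1/B) = 4 - 4/B)
F(R) = (5 + R)² (F(R) = ((4 - 4/(-4)) + R)² = ((4 - 4*(-¼)) + R)² = ((4 + 1) + R)² = (5 + R)²)
10*(F(-6) + 14) = 10*((5 - 6)² + 14) = 10*((-1)² + 14) = 10*(1 + 14) = 10*15 = 150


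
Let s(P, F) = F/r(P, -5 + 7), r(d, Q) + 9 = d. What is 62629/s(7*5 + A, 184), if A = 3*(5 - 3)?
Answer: 10892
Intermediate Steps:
r(d, Q) = -9 + d
A = 6 (A = 3*2 = 6)
s(P, F) = F/(-9 + P)
62629/s(7*5 + A, 184) = 62629/((184/(-9 + (7*5 + 6)))) = 62629/((184/(-9 + (35 + 6)))) = 62629/((184/(-9 + 41))) = 62629/((184/32)) = 62629/((184*(1/32))) = 62629/(23/4) = 62629*(4/23) = 10892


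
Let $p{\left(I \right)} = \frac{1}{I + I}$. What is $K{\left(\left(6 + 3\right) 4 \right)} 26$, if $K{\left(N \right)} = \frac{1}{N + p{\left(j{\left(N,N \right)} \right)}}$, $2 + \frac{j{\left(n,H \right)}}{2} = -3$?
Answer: $\frac{520}{719} \approx 0.72323$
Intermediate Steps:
$j{\left(n,H \right)} = -10$ ($j{\left(n,H \right)} = -4 + 2 \left(-3\right) = -4 - 6 = -10$)
$p{\left(I \right)} = \frac{1}{2 I}$
$K{\left(N \right)} = \frac{1}{- \frac{1}{20} + N}$ ($K{\left(N \right)} = \frac{1}{N + \frac{1}{2 \left(-10\right)}} = \frac{1}{N + \frac{1}{2} \left(- \frac{1}{10}\right)} = \frac{1}{N - \frac{1}{20}} = \frac{1}{- \frac{1}{20} + N}$)
$K{\left(\left(6 + 3\right) 4 \right)} 26 = \frac{20}{-1 + 20 \left(6 + 3\right) 4} \cdot 26 = \frac{20}{-1 + 20 \cdot 9 \cdot 4} \cdot 26 = \frac{20}{-1 + 20 \cdot 36} \cdot 26 = \frac{20}{-1 + 720} \cdot 26 = \frac{20}{719} \cdot 26 = \frac{520}{719}$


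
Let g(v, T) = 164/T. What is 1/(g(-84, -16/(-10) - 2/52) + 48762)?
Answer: 203/9920006 ≈ 2.0464e-5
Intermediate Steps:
1/(g(-84, -16/(-10) - 2/52) + 48762) = 1/(164/(-16/(-10) - 2/52) + 48762) = 1/(164/(-16*(-⅒) - 2*1/52) + 48762) = 1/(164/(8/5 - 1/26) + 48762) = 1/(164/(203/130) + 48762) = 1/(164*(130/203) + 48762) = 1/(21320/203 + 48762) = 1/(9920006/203) = 203/9920006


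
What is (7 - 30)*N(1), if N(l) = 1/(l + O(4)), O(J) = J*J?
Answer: -23/17 ≈ -1.3529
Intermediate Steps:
O(J) = J**2
N(l) = 1/(16 + l) (N(l) = 1/(l + 4**2) = 1/(l + 16) = 1/(16 + l))
(7 - 30)*N(1) = (7 - 30)/(16 + 1) = -23/17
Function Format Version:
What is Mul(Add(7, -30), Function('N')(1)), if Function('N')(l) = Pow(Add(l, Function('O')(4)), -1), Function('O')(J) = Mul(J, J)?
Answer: Rational(-23, 17) ≈ -1.3529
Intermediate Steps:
Function('O')(J) = Pow(J, 2)
Function('N')(l) = Pow(Add(16, l), -1) (Function('N')(l) = Pow(Add(l, Pow(4, 2)), -1) = Pow(Add(l, 16), -1) = Pow(Add(16, l), -1))
Mul(Add(7, -30), Function('N')(1)) = Mul(Add(7, -30), Pow(Add(16, 1), -1)) = Mul(-23, Pow(17, -1)) = Mul(-23, Rational(1, 17)) = Rational(-23, 17)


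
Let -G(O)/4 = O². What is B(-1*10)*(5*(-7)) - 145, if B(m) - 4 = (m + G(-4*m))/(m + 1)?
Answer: -226915/9 ≈ -25213.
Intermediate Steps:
G(O) = -4*O²
B(m) = 4 + (m - 64*m²)/(1 + m) (B(m) = 4 + (m - 4*16*m²)/(m + 1) = 4 + (m - 64*m²)/(1 + m))
B(-1*10)*(5*(-7)) - 145 = ((4 - 64*(-1*10)² + 5*(-1*10))/(1 - 1*10))*(5*(-7)) - 145 = ((4 - 64*(-10)² + 5*(-10))/(1 - 10))*(-35) - 145 = ((4 - 64*100 - 50)/(-9))*(-35) - 145 = -(4 - 6400 - 50)/9*(-35) - 145 = -⅑*(-6446)*(-35) - 145 = (6446/9)*(-35) - 145 = -225610/9 - 145 = -226915/9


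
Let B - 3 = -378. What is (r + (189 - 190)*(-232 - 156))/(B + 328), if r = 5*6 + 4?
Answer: -422/47 ≈ -8.9787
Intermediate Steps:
B = -375 (B = 3 - 378 = -375)
r = 34 (r = 30 + 4 = 34)
(r + (189 - 190)*(-232 - 156))/(B + 328) = (34 + (189 - 190)*(-232 - 156))/(-375 + 328) = (34 - 1*(-388))/(-47) = (34 + 388)*(-1/47) = 422*(-1/47) = -422/47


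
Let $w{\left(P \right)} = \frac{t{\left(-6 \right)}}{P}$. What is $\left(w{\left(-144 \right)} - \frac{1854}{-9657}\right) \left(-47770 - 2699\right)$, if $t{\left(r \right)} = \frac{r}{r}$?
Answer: $- \frac{480986393}{51504} \approx -9338.8$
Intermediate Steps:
$t{\left(r \right)} = 1$
$w{\left(P \right)} = \frac{1}{P}$ ($w{\left(P \right)} = 1 \frac{1}{P} = \frac{1}{P}$)
$\left(w{\left(-144 \right)} - \frac{1854}{-9657}\right) \left(-47770 - 2699\right) = \left(\frac{1}{-144} - \frac{1854}{-9657}\right) \left(-47770 - 2699\right) = \left(- \frac{1}{144} - - \frac{206}{1073}\right) \left(-50469\right) = \left(- \frac{1}{144} + \frac{206}{1073}\right) \left(-50469\right) = \frac{28591}{154512} \left(-50469\right) = - \frac{480986393}{51504}$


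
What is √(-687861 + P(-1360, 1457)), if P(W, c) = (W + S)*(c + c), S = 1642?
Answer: √133887 ≈ 365.91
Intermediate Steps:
P(W, c) = 2*c*(1642 + W) (P(W, c) = (W + 1642)*(c + c) = (1642 + W)*(2*c) = 2*c*(1642 + W))
√(-687861 + P(-1360, 1457)) = √(-687861 + 2*1457*(1642 - 1360)) = √(-687861 + 2*1457*282) = √(-687861 + 821748) = √133887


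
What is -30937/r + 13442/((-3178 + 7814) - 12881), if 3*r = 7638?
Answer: -289298897/20991770 ≈ -13.782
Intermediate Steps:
r = 2546 (r = (⅓)*7638 = 2546)
-30937/r + 13442/((-3178 + 7814) - 12881) = -30937/2546 + 13442/((-3178 + 7814) - 12881) = -30937*1/2546 + 13442/(4636 - 12881) = -30937/2546 + 13442/(-8245) = -30937/2546 + 13442*(-1/8245) = -30937/2546 - 13442/8245 = -289298897/20991770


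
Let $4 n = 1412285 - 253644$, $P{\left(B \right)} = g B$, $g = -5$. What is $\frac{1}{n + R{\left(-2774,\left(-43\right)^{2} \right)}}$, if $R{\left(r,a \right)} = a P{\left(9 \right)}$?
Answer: $\frac{4}{825821} \approx 4.8437 \cdot 10^{-6}$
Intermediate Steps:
$P{\left(B \right)} = - 5 B$
$R{\left(r,a \right)} = - 45 a$ ($R{\left(r,a \right)} = a \left(\left(-5\right) 9\right) = a \left(-45\right) = - 45 a$)
$n = \frac{1158641}{4}$ ($n = \frac{1412285 - 253644}{4} = \frac{1}{4} \cdot 1158641 = \frac{1158641}{4} \approx 2.8966 \cdot 10^{5}$)
$\frac{1}{n + R{\left(-2774,\left(-43\right)^{2} \right)}} = \frac{1}{\frac{1158641}{4} - 45 \left(-43\right)^{2}} = \frac{1}{\frac{1158641}{4} - 83205} = \frac{1}{\frac{825821}{4}} = \frac{4}{825821}$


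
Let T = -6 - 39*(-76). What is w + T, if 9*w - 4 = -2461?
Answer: 2685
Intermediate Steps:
w = -273 (w = 4/9 + (⅑)*(-2461) = 4/9 - 2461/9 = -273)
T = 2958 (T = -6 + 2964 = 2958)
w + T = -273 + 2958 = 2685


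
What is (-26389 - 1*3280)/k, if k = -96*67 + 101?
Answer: 29669/6331 ≈ 4.6863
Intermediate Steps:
k = -6331 (k = -6432 + 101 = -6331)
(-26389 - 1*3280)/k = (-26389 - 1*3280)/(-6331) = (-26389 - 3280)*(-1/6331) = -29669*(-1/6331) = 29669/6331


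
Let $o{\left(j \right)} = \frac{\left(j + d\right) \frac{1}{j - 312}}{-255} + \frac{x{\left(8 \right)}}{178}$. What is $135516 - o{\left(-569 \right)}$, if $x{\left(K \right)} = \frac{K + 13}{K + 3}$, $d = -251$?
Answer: $\frac{11922005654929}{87974898} \approx 1.3552 \cdot 10^{5}$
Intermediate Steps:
$x{\left(K \right)} = \frac{13 + K}{3 + K}$
$o{\left(j \right)} = \frac{21}{1958} - \frac{-251 + j}{255 \left(-312 + j\right)}$ ($o{\left(j \right)} = \frac{\left(j - 251\right) \frac{1}{j - 312}}{-255} + \frac{\frac{1}{3 + 8} \left(13 + 8\right)}{178} = \frac{-251 + j}{-312 + j} \left(- \frac{1}{255}\right) + \frac{1}{11} \cdot 21 \cdot \frac{1}{178} = - \frac{-251 + j}{255 \left(-312 + j\right)} + \frac{21}{11} \cdot \frac{1}{178} = - \frac{-251 + j}{255 \left(-312 + j\right)} + \frac{21}{1958} = \frac{21}{1958} - \frac{-251 + j}{255 \left(-312 + j\right)}$)
$135516 - o{\left(-569 \right)} = 135516 - \frac{-1179302 + 3397 \left(-569\right)}{499290 \left(-312 - 569\right)} = 135516 - \frac{-1179302 - 1932893}{499290 \left(-881\right)} = 135516 - \frac{1}{499290} \left(- \frac{1}{881}\right) \left(-3112195\right) = 135516 - \frac{622439}{87974898} = \frac{11922005654929}{87974898}$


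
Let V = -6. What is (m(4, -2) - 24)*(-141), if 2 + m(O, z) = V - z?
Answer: 4230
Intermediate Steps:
m(O, z) = -8 - z (m(O, z) = -2 + (-6 - z) = -8 - z)
(m(4, -2) - 24)*(-141) = ((-8 - 1*(-2)) - 24)*(-141) = ((-8 + 2) - 24)*(-141) = (-6 - 24)*(-141) = -30*(-141) = 4230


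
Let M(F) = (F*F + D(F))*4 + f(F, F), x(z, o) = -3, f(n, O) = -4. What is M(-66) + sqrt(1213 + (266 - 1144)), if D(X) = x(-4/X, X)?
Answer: 17408 + sqrt(335) ≈ 17426.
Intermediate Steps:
D(X) = -3
M(F) = -16 + 4*F**2 (M(F) = (F*F - 3)*4 - 4 = (F**2 - 3)*4 - 4 = (-3 + F**2)*4 - 4 = (-12 + 4*F**2) - 4 = -16 + 4*F**2)
M(-66) + sqrt(1213 + (266 - 1144)) = (-16 + 4*(-66)**2) + sqrt(1213 + (266 - 1144)) = (-16 + 4*4356) + sqrt(1213 - 878) = (-16 + 17424) + sqrt(335) = 17408 + sqrt(335)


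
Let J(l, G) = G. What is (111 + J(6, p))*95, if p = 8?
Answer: 11305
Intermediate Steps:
(111 + J(6, p))*95 = (111 + 8)*95 = 119*95 = 11305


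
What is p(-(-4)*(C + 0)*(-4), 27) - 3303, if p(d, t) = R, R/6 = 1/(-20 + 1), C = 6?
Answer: -62763/19 ≈ -3303.3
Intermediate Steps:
R = -6/19 (R = 6/(-20 + 1) = 6/(-19) = 6*(-1/19) = -6/19 ≈ -0.31579)
p(d, t) = -6/19
p(-(-4)*(C + 0)*(-4), 27) - 3303 = -6/19 - 3303 = -62763/19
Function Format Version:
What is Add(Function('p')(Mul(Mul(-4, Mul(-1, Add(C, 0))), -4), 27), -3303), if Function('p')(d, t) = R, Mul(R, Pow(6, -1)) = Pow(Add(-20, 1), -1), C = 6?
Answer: Rational(-62763, 19) ≈ -3303.3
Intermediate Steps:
R = Rational(-6, 19) (R = Mul(6, Pow(Add(-20, 1), -1)) = Mul(6, Pow(-19, -1)) = Mul(6, Rational(-1, 19)) = Rational(-6, 19) ≈ -0.31579)
Function('p')(d, t) = Rational(-6, 19)
Add(Function('p')(Mul(Mul(-4, Mul(-1, Add(C, 0))), -4), 27), -3303) = Add(Rational(-6, 19), -3303) = Rational(-62763, 19)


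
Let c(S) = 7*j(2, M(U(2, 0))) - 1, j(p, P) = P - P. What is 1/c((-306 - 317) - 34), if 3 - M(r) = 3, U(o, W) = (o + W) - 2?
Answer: -1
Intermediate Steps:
U(o, W) = -2 + W + o (U(o, W) = (W + o) - 2 = -2 + W + o)
M(r) = 0 (M(r) = 3 - 1*3 = 3 - 3 = 0)
j(p, P) = 0
c(S) = -1 (c(S) = 7*0 - 1 = 0 - 1 = -1)
1/c((-306 - 317) - 34) = 1/(-1) = -1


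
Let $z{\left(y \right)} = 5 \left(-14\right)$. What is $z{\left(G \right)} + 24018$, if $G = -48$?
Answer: $23948$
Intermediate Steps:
$z{\left(y \right)} = -70$
$z{\left(G \right)} + 24018 = -70 + 24018 = 23948$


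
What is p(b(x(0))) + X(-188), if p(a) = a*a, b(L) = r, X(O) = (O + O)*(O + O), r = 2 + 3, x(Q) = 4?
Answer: 141401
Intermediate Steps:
r = 5
X(O) = 4*O² (X(O) = (2*O)*(2*O) = 4*O²)
b(L) = 5
p(a) = a²
p(b(x(0))) + X(-188) = 5² + 4*(-188)² = 25 + 4*35344 = 25 + 141376 = 141401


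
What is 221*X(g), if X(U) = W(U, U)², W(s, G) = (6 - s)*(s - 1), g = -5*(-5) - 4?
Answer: 19890000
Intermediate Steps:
g = 21 (g = 25 - 4 = 21)
W(s, G) = (-1 + s)*(6 - s) (W(s, G) = (6 - s)*(-1 + s) = (-1 + s)*(6 - s))
X(U) = (-6 - U² + 7*U)²
221*X(g) = 221*(6 + 21² - 7*21)² = 221*(6 + 441 - 147)² = 221*300² = 221*90000 = 19890000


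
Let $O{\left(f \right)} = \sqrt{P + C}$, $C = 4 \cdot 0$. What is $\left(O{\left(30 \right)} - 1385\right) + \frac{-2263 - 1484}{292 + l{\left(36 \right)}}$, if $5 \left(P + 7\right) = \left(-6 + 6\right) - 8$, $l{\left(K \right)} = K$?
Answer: $- \frac{458027}{328} + \frac{i \sqrt{215}}{5} \approx -1396.4 + 2.9326 i$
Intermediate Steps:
$C = 0$
$P = - \frac{43}{5}$ ($P = -7 + \frac{\left(-6 + 6\right) - 8}{5} = -7 + \frac{0 - 8}{5} = -7 + \frac{1}{5} \left(-8\right) = -7 - \frac{8}{5} = - \frac{43}{5} \approx -8.6$)
$O{\left(f \right)} = \frac{i \sqrt{215}}{5}$ ($O{\left(f \right)} = \sqrt{- \frac{43}{5} + 0} = \sqrt{- \frac{43}{5}} = \frac{i \sqrt{215}}{5}$)
$\left(O{\left(30 \right)} - 1385\right) + \frac{-2263 - 1484}{292 + l{\left(36 \right)}} = \left(\frac{i \sqrt{215}}{5} - 1385\right) + \frac{-2263 - 1484}{292 + 36} = \left(\frac{i \sqrt{215}}{5} - 1385\right) - \frac{3747}{328} = \left(-1385 + \frac{i \sqrt{215}}{5}\right) - \frac{3747}{328} = - \frac{458027}{328} + \frac{i \sqrt{215}}{5}$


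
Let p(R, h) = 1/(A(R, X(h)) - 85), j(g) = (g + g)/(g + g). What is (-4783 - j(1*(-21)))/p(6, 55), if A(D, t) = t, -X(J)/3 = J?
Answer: 1196000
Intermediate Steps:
X(J) = -3*J
j(g) = 1 (j(g) = (2*g)/((2*g)) = (2*g)*(1/(2*g)) = 1)
p(R, h) = 1/(-85 - 3*h) (p(R, h) = 1/(-3*h - 85) = 1/(-85 - 3*h))
(-4783 - j(1*(-21)))/p(6, 55) = (-4783 - 1*1)/((-1/(85 + 3*55))) = (-4783 - 1)/((-1/(85 + 165))) = -4784/((-1/250)) = -4784/((-1*1/250)) = -4784/(-1/250) = -4784*(-250) = 1196000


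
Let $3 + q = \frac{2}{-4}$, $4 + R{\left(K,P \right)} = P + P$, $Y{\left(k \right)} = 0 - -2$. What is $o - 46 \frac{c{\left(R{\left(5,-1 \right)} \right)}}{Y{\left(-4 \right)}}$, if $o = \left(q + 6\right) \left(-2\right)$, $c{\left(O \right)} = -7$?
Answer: $156$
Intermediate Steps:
$Y{\left(k \right)} = 2$ ($Y{\left(k \right)} = 0 + 2 = 2$)
$R{\left(K,P \right)} = -4 + 2 P$ ($R{\left(K,P \right)} = -4 + \left(P + P\right) = -4 + 2 P$)
$q = - \frac{7}{2}$ ($q = -3 + \frac{2}{-4} = -3 + 2 \left(- \frac{1}{4}\right) = -3 - \frac{1}{2} = - \frac{7}{2} \approx -3.5$)
$o = -5$ ($o = \left(- \frac{7}{2} + 6\right) \left(-2\right) = \frac{5}{2} \left(-2\right) = -5$)
$o - 46 \frac{c{\left(R{\left(5,-1 \right)} \right)}}{Y{\left(-4 \right)}} = -5 - 46 \left(- \frac{7}{2}\right) = -5 - 46 \left(\left(-7\right) \frac{1}{2}\right) = -5 - -161 = -5 + 161 = 156$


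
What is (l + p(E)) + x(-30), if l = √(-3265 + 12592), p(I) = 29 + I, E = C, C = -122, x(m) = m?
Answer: -123 + √9327 ≈ -26.424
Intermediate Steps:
E = -122
l = √9327 ≈ 96.576
(l + p(E)) + x(-30) = (√9327 + (29 - 122)) - 30 = (√9327 - 93) - 30 = (-93 + √9327) - 30 = -123 + √9327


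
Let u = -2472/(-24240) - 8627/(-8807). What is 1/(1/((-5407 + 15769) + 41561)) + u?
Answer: 461868340001/8895070 ≈ 51924.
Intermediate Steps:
u = 9620391/8895070 (u = -2472*(-1/24240) - 8627*(-1/8807) = 103/1010 + 8627/8807 = 9620391/8895070 ≈ 1.0815)
1/(1/((-5407 + 15769) + 41561)) + u = 1/(1/((-5407 + 15769) + 41561)) + 9620391/8895070 = 1/(1/(10362 + 41561)) + 9620391/8895070 = 1/(1/51923) + 9620391/8895070 = 51923 + 9620391/8895070 = 461868340001/8895070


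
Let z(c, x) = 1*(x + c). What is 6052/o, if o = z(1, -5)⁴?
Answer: 1513/64 ≈ 23.641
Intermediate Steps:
z(c, x) = c + x (z(c, x) = 1*(c + x) = c + x)
o = 256 (o = (1 - 5)⁴ = (-4)⁴ = 256)
6052/o = 6052/256 = 6052*(1/256) = 1513/64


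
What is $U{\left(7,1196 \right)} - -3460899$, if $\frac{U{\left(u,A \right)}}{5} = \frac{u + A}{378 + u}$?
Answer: $\frac{266490426}{77} \approx 3.4609 \cdot 10^{6}$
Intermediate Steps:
$U{\left(u,A \right)} = \frac{5 \left(A + u\right)}{378 + u}$ ($U{\left(u,A \right)} = 5 \frac{u + A}{378 + u} = 5 \frac{A + u}{378 + u} = \frac{5 \left(A + u\right)}{378 + u}$)
$U{\left(7,1196 \right)} - -3460899 = \frac{5 \left(1196 + 7\right)}{378 + 7} - -3460899 = 5 \cdot \frac{1}{385} \cdot 1203 + 3460899 = \frac{1203}{77} + 3460899 = \frac{266490426}{77}$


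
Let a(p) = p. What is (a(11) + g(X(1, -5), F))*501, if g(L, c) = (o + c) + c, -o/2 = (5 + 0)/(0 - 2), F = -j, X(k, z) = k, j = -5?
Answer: 13026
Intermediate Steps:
F = 5 (F = -1*(-5) = 5)
o = 5 (o = -2*(5 + 0)/(0 - 2) = -10/(-2) = -10*(-1)/2 = -2*(-5/2) = 5)
g(L, c) = 5 + 2*c (g(L, c) = (5 + c) + c = 5 + 2*c)
(a(11) + g(X(1, -5), F))*501 = (11 + (5 + 2*5))*501 = (11 + (5 + 10))*501 = (11 + 15)*501 = 26*501 = 13026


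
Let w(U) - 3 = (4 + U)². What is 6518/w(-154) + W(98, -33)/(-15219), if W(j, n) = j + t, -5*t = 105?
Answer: 32488237/114157719 ≈ 0.28459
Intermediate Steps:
t = -21 (t = -⅕*105 = -21)
w(U) = 3 + (4 + U)²
W(j, n) = -21 + j (W(j, n) = j - 21 = -21 + j)
6518/w(-154) + W(98, -33)/(-15219) = 6518/(3 + (4 - 154)²) + (-21 + 98)/(-15219) = 6518/(3 + (-150)²) + 77*(-1/15219) = 6518/(3 + 22500) - 77/15219 = 6518/22503 - 77/15219 = 32488237/114157719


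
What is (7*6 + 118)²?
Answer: 25600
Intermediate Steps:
(7*6 + 118)² = (42 + 118)² = 160² = 25600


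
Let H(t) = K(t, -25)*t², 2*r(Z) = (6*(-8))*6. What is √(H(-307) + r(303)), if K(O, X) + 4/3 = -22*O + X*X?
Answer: √6258038055/3 ≈ 26369.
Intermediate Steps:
r(Z) = -144 (r(Z) = ((6*(-8))*6)/2 = (-48*6)/2 = (½)*(-288) = -144)
K(O, X) = -4/3 + X² - 22*O (K(O, X) = -4/3 + (-22*O + X*X) = -4/3 + (-22*O + X²) = -4/3 + (X² - 22*O) = -4/3 + X² - 22*O)
H(t) = t²*(1871/3 - 22*t) (H(t) = (-4/3 + (-25)² - 22*t)*t² = (-4/3 + 625 - 22*t)*t² = (1871/3 - 22*t)*t² = t²*(1871/3 - 22*t))
√(H(-307) + r(303)) = √((⅓)*(-307)²*(1871 - 66*(-307)) - 144) = √((⅓)*94249*(1871 + 20262) - 144) = √((⅓)*94249*22133 - 144) = √(2086013117/3 - 144) = √(2086012685/3) = √6258038055/3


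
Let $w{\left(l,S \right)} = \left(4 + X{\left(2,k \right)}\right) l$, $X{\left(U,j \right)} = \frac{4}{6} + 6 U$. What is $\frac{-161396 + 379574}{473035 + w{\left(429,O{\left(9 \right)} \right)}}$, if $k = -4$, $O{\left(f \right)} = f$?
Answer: $\frac{218178}{480185} \approx 0.45436$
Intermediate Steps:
$X{\left(U,j \right)} = \frac{2}{3} + 6 U$ ($X{\left(U,j \right)} = 4 \cdot \frac{1}{6} + 6 U = \frac{2}{3} + 6 U$)
$w{\left(l,S \right)} = \frac{50 l}{3}$ ($w{\left(l,S \right)} = \left(4 + \left(\frac{2}{3} + 6 \cdot 2\right)\right) l = \left(4 + \left(\frac{2}{3} + 12\right)\right) l = \left(4 + \frac{38}{3}\right) l = \frac{50 l}{3}$)
$\frac{-161396 + 379574}{473035 + w{\left(429,O{\left(9 \right)} \right)}} = \frac{-161396 + 379574}{473035 + \frac{50}{3} \cdot 429} = \frac{218178}{473035 + 7150} = \frac{218178}{480185}$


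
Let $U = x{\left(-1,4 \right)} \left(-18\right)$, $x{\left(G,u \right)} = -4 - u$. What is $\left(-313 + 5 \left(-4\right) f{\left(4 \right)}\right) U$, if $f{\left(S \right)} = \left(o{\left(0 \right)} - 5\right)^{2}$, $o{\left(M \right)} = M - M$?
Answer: $-117072$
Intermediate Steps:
$o{\left(M \right)} = 0$
$U = 144$ ($U = \left(-4 - 4\right) \left(-18\right) = \left(-8\right) \left(-18\right) = 144$)
$f{\left(S \right)} = 25$ ($f{\left(S \right)} = \left(0 - 5\right)^{2} = \left(-5\right)^{2} = 25$)
$\left(-313 + 5 \left(-4\right) f{\left(4 \right)}\right) U = \left(-313 + 5 \left(-4\right) 25\right) 144 = \left(-313 - 500\right) 144 = \left(-813\right) 144 = -117072$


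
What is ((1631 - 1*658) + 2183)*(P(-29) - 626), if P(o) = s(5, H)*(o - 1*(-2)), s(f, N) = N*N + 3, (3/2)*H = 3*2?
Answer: -3594684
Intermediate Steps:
H = 4 (H = 2*(3*2)/3 = (⅔)*6 = 4)
s(f, N) = 3 + N² (s(f, N) = N² + 3 = 3 + N²)
P(o) = 38 + 19*o (P(o) = (3 + 4²)*(o - 1*(-2)) = (3 + 16)*(o + 2) = 19*(2 + o) = 38 + 19*o)
((1631 - 1*658) + 2183)*(P(-29) - 626) = ((1631 - 1*658) + 2183)*((38 + 19*(-29)) - 626) = ((1631 - 658) + 2183)*((38 - 551) - 626) = (973 + 2183)*(-513 - 626) = 3156*(-1139) = -3594684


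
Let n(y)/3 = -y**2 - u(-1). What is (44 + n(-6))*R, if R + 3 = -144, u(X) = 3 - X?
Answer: 11172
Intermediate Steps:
n(y) = -12 - 3*y**2 (n(y) = 3*(-y**2 - (3 - 1*(-1))) = 3*(-y**2 - (3 + 1)) = 3*(-y**2 - 1*4) = 3*(-y**2 - 4) = 3*(-4 - y**2) = -12 - 3*y**2)
R = -147 (R = -3 - 144 = -147)
(44 + n(-6))*R = (44 + (-12 - 3*(-6)**2))*(-147) = (44 + (-12 - 3*36))*(-147) = (44 + (-12 - 108))*(-147) = (44 - 120)*(-147) = -76*(-147) = 11172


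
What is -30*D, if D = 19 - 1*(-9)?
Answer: -840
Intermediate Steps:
D = 28 (D = 19 + 9 = 28)
-30*D = -30*28 = -840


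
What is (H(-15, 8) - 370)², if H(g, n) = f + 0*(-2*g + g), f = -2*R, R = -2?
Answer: 133956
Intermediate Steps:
f = 4 (f = -2*(-2) = 4)
H(g, n) = 4 (H(g, n) = 4 + 0*(-2*g + g) = 4 + 0*(-g) = 4 + 0 = 4)
(H(-15, 8) - 370)² = (4 - 370)² = (-366)² = 133956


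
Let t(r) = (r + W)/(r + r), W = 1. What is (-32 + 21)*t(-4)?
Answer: -33/8 ≈ -4.1250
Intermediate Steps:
t(r) = (1 + r)/(2*r) (t(r) = (r + 1)/(r + r) = (1 + r)/((2*r)) = (1 + r)*(1/(2*r)) = (1 + r)/(2*r))
(-32 + 21)*t(-4) = (-32 + 21)*((1/2)*(1 - 4)/(-4)) = -11*(-1)*(-3)/(2*4) = -11*3/8 = -33/8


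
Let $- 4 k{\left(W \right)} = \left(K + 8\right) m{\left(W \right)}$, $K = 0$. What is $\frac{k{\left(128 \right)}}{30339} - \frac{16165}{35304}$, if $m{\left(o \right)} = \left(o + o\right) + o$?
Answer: $- \frac{57504823}{119009784} \approx -0.48319$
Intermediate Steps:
$m{\left(o \right)} = 3 o$ ($m{\left(o \right)} = 2 o + o = 3 o$)
$k{\left(W \right)} = - 6 W$ ($k{\left(W \right)} = - \frac{\left(0 + 8\right) 3 W}{4} = - \frac{8 \cdot 3 W}{4} = - \frac{24 W}{4} = - 6 W$)
$\frac{k{\left(128 \right)}}{30339} - \frac{16165}{35304} = \frac{\left(-6\right) 128}{30339} - \frac{16165}{35304} = \left(-768\right) \frac{1}{30339} - \frac{16165}{35304} = - \frac{256}{10113} - \frac{16165}{35304} = - \frac{57504823}{119009784}$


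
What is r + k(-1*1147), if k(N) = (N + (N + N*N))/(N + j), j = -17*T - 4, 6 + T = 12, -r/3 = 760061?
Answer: -2858382614/1253 ≈ -2.2812e+6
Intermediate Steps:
r = -2280183 (r = -3*760061 = -2280183)
T = 6 (T = -6 + 12 = 6)
j = -106 (j = -17*6 - 4 = -102 - 4 = -106)
k(N) = (N**2 + 2*N)/(-106 + N) (k(N) = (N + (N + N*N))/(N - 106) = (N + (N + N**2))/(-106 + N) = (N**2 + 2*N)/(-106 + N))
r + k(-1*1147) = -2280183 + (-1*1147)*(2 - 1*1147)/(-106 - 1*1147) = -2280183 - 1147*(2 - 1147)/(-106 - 1147) = -2280183 - 1147*(-1145)/(-1253) = -2280183 - 1147*(-1/1253)*(-1145) = -2280183 - 1313315/1253 = -2858382614/1253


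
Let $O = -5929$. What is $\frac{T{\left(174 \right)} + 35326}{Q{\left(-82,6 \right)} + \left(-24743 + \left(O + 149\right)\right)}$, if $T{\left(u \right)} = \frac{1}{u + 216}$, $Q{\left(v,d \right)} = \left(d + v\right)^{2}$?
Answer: $- \frac{13777141}{9651330} \approx -1.4275$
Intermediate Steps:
$T{\left(u \right)} = \frac{1}{216 + u}$
$\frac{T{\left(174 \right)} + 35326}{Q{\left(-82,6 \right)} + \left(-24743 + \left(O + 149\right)\right)} = \frac{\frac{1}{216 + 174} + 35326}{\left(6 - 82\right)^{2} + \left(-24743 + \left(-5929 + 149\right)\right)} = \frac{\frac{1}{390} + 35326}{\left(-76\right)^{2} - 30523} = \frac{\frac{1}{390} + 35326}{5776 - 30523} = \frac{13777141}{390 \left(-24747\right)} = \frac{13777141}{390} \left(- \frac{1}{24747}\right) = - \frac{13777141}{9651330}$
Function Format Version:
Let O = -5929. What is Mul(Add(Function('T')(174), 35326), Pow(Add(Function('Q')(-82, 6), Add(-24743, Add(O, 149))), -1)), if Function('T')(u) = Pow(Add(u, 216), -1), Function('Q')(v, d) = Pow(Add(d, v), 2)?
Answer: Rational(-13777141, 9651330) ≈ -1.4275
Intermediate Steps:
Function('T')(u) = Pow(Add(216, u), -1)
Mul(Add(Function('T')(174), 35326), Pow(Add(Function('Q')(-82, 6), Add(-24743, Add(O, 149))), -1)) = Mul(Add(Pow(Add(216, 174), -1), 35326), Pow(Add(Pow(Add(6, -82), 2), Add(-24743, Add(-5929, 149))), -1)) = Mul(Add(Pow(390, -1), 35326), Pow(Add(Pow(-76, 2), Add(-24743, -5780)), -1)) = Mul(Add(Rational(1, 390), 35326), Pow(Add(5776, -30523), -1)) = Mul(Rational(13777141, 390), Pow(-24747, -1)) = Mul(Rational(13777141, 390), Rational(-1, 24747)) = Rational(-13777141, 9651330)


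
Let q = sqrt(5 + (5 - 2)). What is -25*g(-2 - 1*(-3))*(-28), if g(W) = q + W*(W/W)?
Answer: 700 + 1400*sqrt(2) ≈ 2679.9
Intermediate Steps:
q = 2*sqrt(2) (q = sqrt(5 + 3) = sqrt(8) = 2*sqrt(2) ≈ 2.8284)
g(W) = W + 2*sqrt(2) (g(W) = 2*sqrt(2) + W*(W/W) = 2*sqrt(2) + W*1 = 2*sqrt(2) + W = W + 2*sqrt(2))
-25*g(-2 - 1*(-3))*(-28) = -25*((-2 - 1*(-3)) + 2*sqrt(2))*(-28) = -25*((-2 + 3) + 2*sqrt(2))*(-28) = -25*(1 + 2*sqrt(2))*(-28) = (-25 - 50*sqrt(2))*(-28) = 700 + 1400*sqrt(2)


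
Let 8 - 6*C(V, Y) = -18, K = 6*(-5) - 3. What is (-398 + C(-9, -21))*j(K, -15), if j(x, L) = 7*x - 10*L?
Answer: 31887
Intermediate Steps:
K = -33 (K = -30 - 3 = -33)
C(V, Y) = 13/3 (C(V, Y) = 4/3 - ⅙*(-18) = 4/3 + 3 = 13/3)
j(x, L) = -10*L + 7*x
(-398 + C(-9, -21))*j(K, -15) = (-398 + 13/3)*(-10*(-15) + 7*(-33)) = -1181*(150 - 231)/3 = -1181/3*(-81) = 31887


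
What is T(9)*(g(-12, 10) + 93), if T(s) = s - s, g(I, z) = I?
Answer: 0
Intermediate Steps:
T(s) = 0
T(9)*(g(-12, 10) + 93) = 0*(-12 + 93) = 0*81 = 0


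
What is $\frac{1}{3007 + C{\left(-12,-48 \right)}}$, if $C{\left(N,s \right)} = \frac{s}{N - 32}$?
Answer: $\frac{11}{33089} \approx 0.00033244$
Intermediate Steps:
$C{\left(N,s \right)} = \frac{s}{-32 + N}$
$\frac{1}{3007 + C{\left(-12,-48 \right)}} = \frac{1}{3007 - \frac{48}{-32 - 12}} = \frac{1}{3007 - \frac{48}{-44}} = \frac{1}{3007 - - \frac{12}{11}} = \frac{1}{3007 + \frac{12}{11}} = \frac{1}{\frac{33089}{11}} = \frac{11}{33089}$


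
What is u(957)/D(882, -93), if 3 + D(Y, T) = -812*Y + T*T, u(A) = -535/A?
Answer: 535/677113866 ≈ 7.9012e-7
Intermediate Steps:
D(Y, T) = -3 + T**2 - 812*Y (D(Y, T) = -3 + (-812*Y + T*T) = -3 + (-812*Y + T**2) = -3 + (T**2 - 812*Y) = -3 + T**2 - 812*Y)
u(957)/D(882, -93) = (-535/957)/(-3 + (-93)**2 - 812*882) = (-535*1/957)/(-3 + 8649 - 716184) = -535/957/(-707538) = -535/957*(-1/707538) = 535/677113866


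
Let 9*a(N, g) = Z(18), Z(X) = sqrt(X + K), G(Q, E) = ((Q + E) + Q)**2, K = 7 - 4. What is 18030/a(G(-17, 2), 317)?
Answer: 54090*sqrt(21)/7 ≈ 35410.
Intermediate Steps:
K = 3
G(Q, E) = (E + 2*Q)**2 (G(Q, E) = ((E + Q) + Q)**2 = (E + 2*Q)**2)
Z(X) = sqrt(3 + X) (Z(X) = sqrt(X + 3) = sqrt(3 + X))
a(N, g) = sqrt(21)/9 (a(N, g) = sqrt(3 + 18)/9 = sqrt(21)/9)
18030/a(G(-17, 2), 317) = 18030/((sqrt(21)/9)) = 18030*(3*sqrt(21)/7) = 54090*sqrt(21)/7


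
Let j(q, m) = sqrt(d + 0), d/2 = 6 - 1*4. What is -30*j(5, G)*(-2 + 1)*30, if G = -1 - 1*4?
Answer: 1800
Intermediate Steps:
G = -5 (G = -1 - 4 = -5)
d = 4 (d = 2*(6 - 1*4) = 2*(6 - 4) = 2*2 = 4)
j(q, m) = 2 (j(q, m) = sqrt(4 + 0) = sqrt(4) = 2)
-30*j(5, G)*(-2 + 1)*30 = -60*(-2 + 1)*30 = -60*(-1)*30 = -30*(-2)*30 = 60*30 = 1800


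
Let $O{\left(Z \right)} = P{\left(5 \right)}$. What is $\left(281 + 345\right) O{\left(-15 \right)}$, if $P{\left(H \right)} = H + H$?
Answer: $6260$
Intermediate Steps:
$P{\left(H \right)} = 2 H$
$O{\left(Z \right)} = 10$ ($O{\left(Z \right)} = 2 \cdot 5 = 10$)
$\left(281 + 345\right) O{\left(-15 \right)} = \left(281 + 345\right) 10 = 626 \cdot 10 = 6260$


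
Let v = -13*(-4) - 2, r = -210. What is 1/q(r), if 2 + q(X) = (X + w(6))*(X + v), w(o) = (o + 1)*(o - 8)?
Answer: 1/35838 ≈ 2.7903e-5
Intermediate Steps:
w(o) = (1 + o)*(-8 + o)
v = 50 (v = 52 - 2 = 50)
q(X) = -2 + (-14 + X)*(50 + X) (q(X) = -2 + (X + (-8 + 6**2 - 7*6))*(X + 50) = -2 + (X + (-8 + 36 - 42))*(50 + X) = -2 + (X - 14)*(50 + X) = -2 + (-14 + X)*(50 + X))
1/q(r) = 1/(-702 + (-210)**2 + 36*(-210)) = 1/(-702 + 44100 - 7560) = 1/35838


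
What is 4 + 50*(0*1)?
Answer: 4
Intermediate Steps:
4 + 50*(0*1) = 4 + 50*0 = 4 + 0 = 4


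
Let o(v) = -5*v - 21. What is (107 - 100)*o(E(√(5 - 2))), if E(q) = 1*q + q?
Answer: -147 - 70*√3 ≈ -268.24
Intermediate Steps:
E(q) = 2*q (E(q) = q + q = 2*q)
o(v) = -21 - 5*v
(107 - 100)*o(E(√(5 - 2))) = (107 - 100)*(-21 - 10*√(5 - 2)) = 7*(-21 - 10*√3) = -147 - 70*√3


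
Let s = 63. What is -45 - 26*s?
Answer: -1683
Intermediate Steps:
-45 - 26*s = -45 - 26*63 = -45 - 1638 = -1683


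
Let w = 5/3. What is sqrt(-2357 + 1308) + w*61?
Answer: 305/3 + I*sqrt(1049) ≈ 101.67 + 32.388*I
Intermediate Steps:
w = 5/3 (w = 5*(1/3) = 5/3 ≈ 1.6667)
sqrt(-2357 + 1308) + w*61 = sqrt(-2357 + 1308) + (5/3)*61 = sqrt(-1049) + 305/3 = I*sqrt(1049) + 305/3 = 305/3 + I*sqrt(1049)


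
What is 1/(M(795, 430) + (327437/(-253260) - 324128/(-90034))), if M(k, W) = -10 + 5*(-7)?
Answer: -1628715060/69534449527 ≈ -0.023423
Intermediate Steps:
M(k, W) = -45 (M(k, W) = -10 - 35 = -45)
1/(M(795, 430) + (327437/(-253260) - 324128/(-90034))) = 1/(-45 + (327437/(-253260) - 324128/(-90034))) = 1/(-45 + (327437*(-1/253260) - 324128*(-1/90034))) = 1/(-45 + (-327437/253260 + 23152/6431)) = 1/(-45 + 3757728173/1628715060) = 1/(-69534449527/1628715060) = -1628715060/69534449527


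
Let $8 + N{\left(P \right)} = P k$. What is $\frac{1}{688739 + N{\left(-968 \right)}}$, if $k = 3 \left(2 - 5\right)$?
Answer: $\frac{1}{697443} \approx 1.4338 \cdot 10^{-6}$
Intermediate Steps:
$k = -9$ ($k = 3 \left(-3\right) = -9$)
$N{\left(P \right)} = -8 - 9 P$ ($N{\left(P \right)} = -8 + P \left(-9\right) = -8 - 9 P$)
$\frac{1}{688739 + N{\left(-968 \right)}} = \frac{1}{688739 - -8704} = \frac{1}{688739 + \left(-8 + 8712\right)} = \frac{1}{688739 + 8704} = \frac{1}{697443}$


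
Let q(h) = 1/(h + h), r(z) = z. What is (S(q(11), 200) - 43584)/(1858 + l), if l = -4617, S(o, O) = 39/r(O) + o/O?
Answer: 191768741/12139600 ≈ 15.797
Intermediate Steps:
q(h) = 1/(2*h)
S(o, O) = 39/O + o/O
(S(q(11), 200) - 43584)/(1858 + l) = ((39 + (1/2)/11)/200 - 43584)/(1858 - 4617) = ((39 + (1/2)*(1/11))/200 - 43584)/(-2759) = ((39 + 1/22)/200 - 43584)*(-1/2759) = ((1/200)*(859/22) - 43584)*(-1/2759) = (859/4400 - 43584)*(-1/2759) = -191768741/4400*(-1/2759) = 191768741/12139600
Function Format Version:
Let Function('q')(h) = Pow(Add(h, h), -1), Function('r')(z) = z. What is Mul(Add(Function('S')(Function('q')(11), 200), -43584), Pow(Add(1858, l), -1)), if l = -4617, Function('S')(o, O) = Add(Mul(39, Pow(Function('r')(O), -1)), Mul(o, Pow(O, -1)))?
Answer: Rational(191768741, 12139600) ≈ 15.797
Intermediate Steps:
Function('q')(h) = Mul(Rational(1, 2), Pow(h, -1)) (Function('q')(h) = Pow(Mul(2, h), -1) = Mul(Rational(1, 2), Pow(h, -1)))
Function('S')(o, O) = Add(Mul(39, Pow(O, -1)), Mul(o, Pow(O, -1)))
Mul(Add(Function('S')(Function('q')(11), 200), -43584), Pow(Add(1858, l), -1)) = Mul(Add(Mul(Pow(200, -1), Add(39, Mul(Rational(1, 2), Pow(11, -1)))), -43584), Pow(Add(1858, -4617), -1)) = Mul(Add(Mul(Rational(1, 200), Add(39, Mul(Rational(1, 2), Rational(1, 11)))), -43584), Pow(-2759, -1)) = Mul(Add(Mul(Rational(1, 200), Add(39, Rational(1, 22))), -43584), Rational(-1, 2759)) = Mul(Add(Mul(Rational(1, 200), Rational(859, 22)), -43584), Rational(-1, 2759)) = Mul(Add(Rational(859, 4400), -43584), Rational(-1, 2759)) = Mul(Rational(-191768741, 4400), Rational(-1, 2759)) = Rational(191768741, 12139600)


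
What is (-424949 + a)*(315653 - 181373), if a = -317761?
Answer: -99731098800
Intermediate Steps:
(-424949 + a)*(315653 - 181373) = (-424949 - 317761)*(315653 - 181373) = -742710*134280 = -99731098800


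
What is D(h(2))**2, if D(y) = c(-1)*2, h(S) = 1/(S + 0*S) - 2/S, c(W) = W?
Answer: 4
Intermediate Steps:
h(S) = -1/S (h(S) = 1/(S + 0) - 2/S = 1/S - 2/S = -1/S)
D(y) = -2 (D(y) = -1*2 = -2)
D(h(2))**2 = (-2)**2 = 4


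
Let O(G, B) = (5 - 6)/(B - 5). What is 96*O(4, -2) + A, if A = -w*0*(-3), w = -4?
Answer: 96/7 ≈ 13.714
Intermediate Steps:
A = 0 (A = -(-4*0)*(-3) = -0*(-3) = -1*0 = 0)
O(G, B) = -1/(-5 + B)
96*O(4, -2) + A = 96*(-1/(-5 - 2)) + 0 = 96*(-1/(-7)) + 0 = 96*(-1*(-1/7)) + 0 = 96*(1/7) + 0 = 96/7 + 0 = 96/7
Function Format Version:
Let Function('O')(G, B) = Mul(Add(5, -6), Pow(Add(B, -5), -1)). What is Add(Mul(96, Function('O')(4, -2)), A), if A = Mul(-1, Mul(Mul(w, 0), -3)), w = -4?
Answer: Rational(96, 7) ≈ 13.714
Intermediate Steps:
A = 0 (A = Mul(-1, Mul(Mul(-4, 0), -3)) = Mul(-1, Mul(0, -3)) = Mul(-1, 0) = 0)
Function('O')(G, B) = Mul(-1, Pow(Add(-5, B), -1))
Add(Mul(96, Function('O')(4, -2)), A) = Add(Mul(96, Mul(-1, Pow(Add(-5, -2), -1))), 0) = Add(Mul(96, Mul(-1, Pow(-7, -1))), 0) = Add(Mul(96, Mul(-1, Rational(-1, 7))), 0) = Add(Mul(96, Rational(1, 7)), 0) = Add(Rational(96, 7), 0) = Rational(96, 7)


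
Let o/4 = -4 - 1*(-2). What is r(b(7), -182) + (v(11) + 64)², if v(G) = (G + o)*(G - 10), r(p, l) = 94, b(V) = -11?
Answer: 4583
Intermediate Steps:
o = -8 (o = 4*(-4 - 1*(-2)) = 4*(-4 + 2) = 4*(-2) = -8)
v(G) = (-10 + G)*(-8 + G) (v(G) = (G - 8)*(G - 10) = (-8 + G)*(-10 + G) = (-10 + G)*(-8 + G))
r(b(7), -182) + (v(11) + 64)² = 94 + ((80 + 11² - 18*11) + 64)² = 94 + ((80 + 121 - 198) + 64)² = 94 + (3 + 64)² = 94 + 67² = 94 + 4489 = 4583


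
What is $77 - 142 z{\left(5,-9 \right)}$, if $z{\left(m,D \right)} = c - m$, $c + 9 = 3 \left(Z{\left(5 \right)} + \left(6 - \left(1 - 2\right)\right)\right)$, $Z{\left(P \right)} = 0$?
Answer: $-917$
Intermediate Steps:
$c = 12$ ($c = -9 + 3 \left(0 + \left(6 - \left(1 - 2\right)\right)\right) = -9 + 3 \left(0 + \left(6 - -1\right)\right) = -9 + 3 \left(0 + \left(6 + 1\right)\right) = -9 + 3 \left(0 + 7\right) = -9 + 3 \cdot 7 = -9 + 21 = 12$)
$z{\left(m,D \right)} = 12 - m$
$77 - 142 z{\left(5,-9 \right)} = 77 - 142 \left(12 - 5\right) = 77 - 994 = -917$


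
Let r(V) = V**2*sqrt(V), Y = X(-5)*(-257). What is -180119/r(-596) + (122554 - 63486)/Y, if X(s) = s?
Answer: 59068/1285 + 180119*I*sqrt(149)/105854368 ≈ 45.967 + 0.02077*I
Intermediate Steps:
Y = 1285 (Y = -5*(-257) = 1285)
r(V) = V**(5/2)
-180119/r(-596) + (122554 - 63486)/Y = -180119*(-I*sqrt(149)/105854368) + (122554 - 63486)/1285 = -180119*(-I*sqrt(149)/105854368) + 59068*(1/1285) = -(-180119)*I*sqrt(149)/105854368 + 59068/1285 = 180119*I*sqrt(149)/105854368 + 59068/1285 = 59068/1285 + 180119*I*sqrt(149)/105854368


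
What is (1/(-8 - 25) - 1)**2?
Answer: 1156/1089 ≈ 1.0615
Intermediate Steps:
(1/(-8 - 25) - 1)**2 = (1/(-33) - 1)**2 = (-1/33 - 1)**2 = (-34/33)**2 = 1156/1089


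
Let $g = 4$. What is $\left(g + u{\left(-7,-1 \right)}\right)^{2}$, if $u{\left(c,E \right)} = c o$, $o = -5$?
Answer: $1521$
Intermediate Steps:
$u{\left(c,E \right)} = - 5 c$ ($u{\left(c,E \right)} = c \left(-5\right) = - 5 c$)
$\left(g + u{\left(-7,-1 \right)}\right)^{2} = \left(4 - -35\right)^{2} = \left(4 + 35\right)^{2} = 39^{2} = 1521$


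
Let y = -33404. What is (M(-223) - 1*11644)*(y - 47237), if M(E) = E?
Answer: 956966747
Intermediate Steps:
(M(-223) - 1*11644)*(y - 47237) = (-223 - 1*11644)*(-33404 - 47237) = (-223 - 11644)*(-80641) = -11867*(-80641) = 956966747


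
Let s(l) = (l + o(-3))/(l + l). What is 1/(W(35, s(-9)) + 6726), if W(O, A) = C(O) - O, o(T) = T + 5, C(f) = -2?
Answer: 1/6689 ≈ 0.00014950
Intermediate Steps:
o(T) = 5 + T
s(l) = (2 + l)/(2*l) (s(l) = (l + (5 - 3))/(l + l) = (l + 2)/((2*l)) = (2 + l)*(1/(2*l)) = (2 + l)/(2*l))
W(O, A) = -2 - O
1/(W(35, s(-9)) + 6726) = 1/((-2 - 1*35) + 6726) = 1/((-2 - 35) + 6726) = 1/(-37 + 6726) = 1/6689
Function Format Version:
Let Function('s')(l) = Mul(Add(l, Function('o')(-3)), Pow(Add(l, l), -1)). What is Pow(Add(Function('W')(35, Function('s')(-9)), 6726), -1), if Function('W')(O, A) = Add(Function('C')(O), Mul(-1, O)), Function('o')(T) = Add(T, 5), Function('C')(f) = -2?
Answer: Rational(1, 6689) ≈ 0.00014950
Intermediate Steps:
Function('o')(T) = Add(5, T)
Function('s')(l) = Mul(Rational(1, 2), Pow(l, -1), Add(2, l)) (Function('s')(l) = Mul(Add(l, Add(5, -3)), Pow(Add(l, l), -1)) = Mul(Add(l, 2), Pow(Mul(2, l), -1)) = Mul(Add(2, l), Mul(Rational(1, 2), Pow(l, -1))) = Mul(Rational(1, 2), Pow(l, -1), Add(2, l)))
Function('W')(O, A) = Add(-2, Mul(-1, O))
Pow(Add(Function('W')(35, Function('s')(-9)), 6726), -1) = Pow(Add(Add(-2, Mul(-1, 35)), 6726), -1) = Pow(Add(Add(-2, -35), 6726), -1) = Pow(Add(-37, 6726), -1) = Pow(6689, -1) = Rational(1, 6689)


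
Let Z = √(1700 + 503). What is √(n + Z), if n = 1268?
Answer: √(1268 + √2203) ≈ 36.262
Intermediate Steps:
Z = √2203 ≈ 46.936
√(n + Z) = √(1268 + √2203)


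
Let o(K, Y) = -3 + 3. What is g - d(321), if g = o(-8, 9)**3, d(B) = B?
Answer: -321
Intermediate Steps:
o(K, Y) = 0
g = 0 (g = 0**3 = 0)
g - d(321) = 0 - 1*321 = 0 - 321 = -321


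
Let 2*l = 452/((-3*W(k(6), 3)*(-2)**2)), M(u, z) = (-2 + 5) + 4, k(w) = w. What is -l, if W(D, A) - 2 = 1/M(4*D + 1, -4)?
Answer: 791/90 ≈ 8.7889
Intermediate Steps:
M(u, z) = 7 (M(u, z) = 3 + 4 = 7)
W(D, A) = 15/7 (W(D, A) = 2 + 1/7 = 15/7)
l = -791/90 (l = (452/((-3*15/7*(-2)**2)))/2 = (452/((-45/7*4)))/2 = (452/(-180/7))/2 = (452*(-7/180))/2 = (1/2)*(-791/45) = -791/90 ≈ -8.7889)
-l = -1*(-791/90) = 791/90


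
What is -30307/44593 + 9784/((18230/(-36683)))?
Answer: -8002634401253/406465195 ≈ -19688.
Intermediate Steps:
-30307/44593 + 9784/((18230/(-36683))) = -30307*1/44593 + 9784/((18230*(-1/36683))) = -30307/44593 + 9784/(-18230/36683) = -30307/44593 + 9784*(-36683/18230) = -30307/44593 - 179453236/9115 = -8002634401253/406465195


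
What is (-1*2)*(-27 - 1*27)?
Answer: 108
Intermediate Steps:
(-1*2)*(-27 - 1*27) = -2*(-27 - 27) = -2*(-54) = 108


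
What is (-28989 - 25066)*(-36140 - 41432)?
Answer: 4193154460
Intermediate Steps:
(-28989 - 25066)*(-36140 - 41432) = -54055*(-77572) = 4193154460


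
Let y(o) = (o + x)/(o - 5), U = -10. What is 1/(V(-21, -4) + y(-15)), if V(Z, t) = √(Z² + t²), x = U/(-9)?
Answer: -900/591647 + 1296*√457/591647 ≈ 0.045306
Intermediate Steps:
x = 10/9 (x = -10/(-9) = -10*(-⅑) = 10/9 ≈ 1.1111)
y(o) = (10/9 + o)/(-5 + o) (y(o) = (o + 10/9)/(o - 5) = (10/9 + o)/(-5 + o))
1/(V(-21, -4) + y(-15)) = 1/(√((-21)² + (-4)²) + (10/9 - 15)/(-5 - 15)) = 1/(√(441 + 16) - 125/9/(-20)) = 1/(√457 - 1/20*(-125/9)) = 1/(√457 + 25/36) = 1/(25/36 + √457)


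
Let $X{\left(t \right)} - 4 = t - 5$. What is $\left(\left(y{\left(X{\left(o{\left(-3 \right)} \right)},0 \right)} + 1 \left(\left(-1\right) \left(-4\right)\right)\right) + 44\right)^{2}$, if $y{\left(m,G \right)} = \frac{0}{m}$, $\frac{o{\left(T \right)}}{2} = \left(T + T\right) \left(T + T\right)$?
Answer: $2304$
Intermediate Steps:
$o{\left(T \right)} = 8 T^{2}$ ($o{\left(T \right)} = 2 \left(T + T\right) \left(T + T\right) = 2 \cdot 2 T 2 T = 2 \cdot 4 T^{2} = 8 T^{2}$)
$X{\left(t \right)} = -1 + t$ ($X{\left(t \right)} = 4 + \left(t - 5\right) = 4 + \left(-5 + t\right) = -1 + t$)
$y{\left(m,G \right)} = 0$
$\left(\left(y{\left(X{\left(o{\left(-3 \right)} \right)},0 \right)} + 1 \left(\left(-1\right) \left(-4\right)\right)\right) + 44\right)^{2} = \left(\left(0 + 1 \left(\left(-1\right) \left(-4\right)\right)\right) + 44\right)^{2} = \left(\left(0 + 1 \cdot 4\right) + 44\right)^{2} = \left(\left(0 + 4\right) + 44\right)^{2} = \left(4 + 44\right)^{2} = 48^{2} = 2304$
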